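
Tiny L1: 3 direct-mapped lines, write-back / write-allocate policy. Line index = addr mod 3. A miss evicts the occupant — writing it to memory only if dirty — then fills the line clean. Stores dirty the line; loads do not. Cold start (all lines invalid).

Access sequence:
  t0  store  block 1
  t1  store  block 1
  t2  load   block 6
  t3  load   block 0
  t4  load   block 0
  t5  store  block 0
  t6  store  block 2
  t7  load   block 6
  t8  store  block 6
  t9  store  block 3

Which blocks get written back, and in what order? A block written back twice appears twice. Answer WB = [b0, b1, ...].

  0 | W B1 → L1 miss [D]
  1 | W B1 → L1 hit [D]
  2 | R B6 → L0 miss [-]
  3 | R B0 → L0 miss [-]
  4 | R B0 → L0 hit [-]
  5 | W B0 → L0 hit [D]
  6 | W B2 → L2 miss [D]
  7 | R B6 → L0 miss wb→B0 [-]
  8 | W B6 → L0 hit [D]
  9 | W B3 → L0 miss wb→B6 [D]

WB = [0, 6]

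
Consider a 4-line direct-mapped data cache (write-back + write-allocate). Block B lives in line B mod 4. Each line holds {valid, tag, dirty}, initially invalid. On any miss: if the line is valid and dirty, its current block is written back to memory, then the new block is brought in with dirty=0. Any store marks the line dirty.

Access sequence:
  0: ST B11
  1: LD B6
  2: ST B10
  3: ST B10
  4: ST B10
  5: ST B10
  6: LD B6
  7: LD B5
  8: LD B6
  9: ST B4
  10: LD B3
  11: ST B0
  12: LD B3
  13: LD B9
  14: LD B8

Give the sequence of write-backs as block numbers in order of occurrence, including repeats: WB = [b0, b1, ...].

WB = [10, 11, 4, 0]

0: W B11 → L3 miss [D]
1: R B6 → L2 miss [-]
2: W B10 → L2 miss [D]
3: W B10 → L2 hit [D]
4: W B10 → L2 hit [D]
5: W B10 → L2 hit [D]
6: R B6 → L2 miss wb→B10 [-]
7: R B5 → L1 miss [-]
8: R B6 → L2 hit [-]
9: W B4 → L0 miss [D]
10: R B3 → L3 miss wb→B11 [-]
11: W B0 → L0 miss wb→B4 [D]
12: R B3 → L3 hit [-]
13: R B9 → L1 miss [-]
14: R B8 → L0 miss wb→B0 [-]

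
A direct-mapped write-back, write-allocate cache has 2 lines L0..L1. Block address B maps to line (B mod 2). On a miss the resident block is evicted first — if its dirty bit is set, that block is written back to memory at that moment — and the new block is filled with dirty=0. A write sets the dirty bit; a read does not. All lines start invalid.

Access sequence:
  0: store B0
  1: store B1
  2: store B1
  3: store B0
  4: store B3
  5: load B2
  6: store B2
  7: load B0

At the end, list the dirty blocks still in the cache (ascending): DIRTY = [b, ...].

  0 | W B0 → L0 miss [D]
  1 | W B1 → L1 miss [D]
  2 | W B1 → L1 hit [D]
  3 | W B0 → L0 hit [D]
  4 | W B3 → L1 miss wb→B1 [D]
  5 | R B2 → L0 miss wb→B0 [-]
  6 | W B2 → L0 hit [D]
  7 | R B0 → L0 miss wb→B2 [-]

DIRTY = [3]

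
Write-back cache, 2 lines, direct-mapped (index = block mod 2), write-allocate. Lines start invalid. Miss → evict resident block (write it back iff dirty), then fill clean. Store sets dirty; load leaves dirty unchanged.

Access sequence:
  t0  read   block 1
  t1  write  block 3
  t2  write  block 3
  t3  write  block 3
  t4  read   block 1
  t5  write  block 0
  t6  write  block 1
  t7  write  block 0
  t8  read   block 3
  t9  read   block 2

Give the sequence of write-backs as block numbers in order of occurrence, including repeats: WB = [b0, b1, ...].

  0 | R B1 → L1 miss [-]
  1 | W B3 → L1 miss [D]
  2 | W B3 → L1 hit [D]
  3 | W B3 → L1 hit [D]
  4 | R B1 → L1 miss wb→B3 [-]
  5 | W B0 → L0 miss [D]
  6 | W B1 → L1 hit [D]
  7 | W B0 → L0 hit [D]
  8 | R B3 → L1 miss wb→B1 [-]
  9 | R B2 → L0 miss wb→B0 [-]

WB = [3, 1, 0]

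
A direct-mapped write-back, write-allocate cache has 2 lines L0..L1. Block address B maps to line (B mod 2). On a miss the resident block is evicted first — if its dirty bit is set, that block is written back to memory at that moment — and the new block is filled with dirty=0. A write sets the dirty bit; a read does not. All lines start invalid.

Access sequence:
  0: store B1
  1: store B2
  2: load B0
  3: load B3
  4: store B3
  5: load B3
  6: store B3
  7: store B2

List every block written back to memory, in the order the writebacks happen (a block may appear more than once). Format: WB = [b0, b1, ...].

WB = [2, 1]

0: W B1 → L1 miss [D]
1: W B2 → L0 miss [D]
2: R B0 → L0 miss wb→B2 [-]
3: R B3 → L1 miss wb→B1 [-]
4: W B3 → L1 hit [D]
5: R B3 → L1 hit [D]
6: W B3 → L1 hit [D]
7: W B2 → L0 miss [D]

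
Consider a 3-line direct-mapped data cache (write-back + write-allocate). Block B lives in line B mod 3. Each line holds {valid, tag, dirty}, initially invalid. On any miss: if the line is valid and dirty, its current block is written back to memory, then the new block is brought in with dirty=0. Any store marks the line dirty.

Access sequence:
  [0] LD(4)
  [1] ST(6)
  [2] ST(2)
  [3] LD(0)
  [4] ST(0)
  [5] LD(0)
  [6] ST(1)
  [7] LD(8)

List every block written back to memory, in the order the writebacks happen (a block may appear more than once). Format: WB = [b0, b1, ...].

  0 | R B4 → L1 miss [-]
  1 | W B6 → L0 miss [D]
  2 | W B2 → L2 miss [D]
  3 | R B0 → L0 miss wb→B6 [-]
  4 | W B0 → L0 hit [D]
  5 | R B0 → L0 hit [D]
  6 | W B1 → L1 miss [D]
  7 | R B8 → L2 miss wb→B2 [-]

WB = [6, 2]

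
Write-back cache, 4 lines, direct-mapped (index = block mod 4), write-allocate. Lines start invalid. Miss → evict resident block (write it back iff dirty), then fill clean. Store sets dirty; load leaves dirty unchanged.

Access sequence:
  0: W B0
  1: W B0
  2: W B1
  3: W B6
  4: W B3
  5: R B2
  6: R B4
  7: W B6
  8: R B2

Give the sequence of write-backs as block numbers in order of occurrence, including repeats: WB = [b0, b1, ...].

WB = [6, 0, 6]

0: W B0 → L0 miss [D]
1: W B0 → L0 hit [D]
2: W B1 → L1 miss [D]
3: W B6 → L2 miss [D]
4: W B3 → L3 miss [D]
5: R B2 → L2 miss wb→B6 [-]
6: R B4 → L0 miss wb→B0 [-]
7: W B6 → L2 miss [D]
8: R B2 → L2 miss wb→B6 [-]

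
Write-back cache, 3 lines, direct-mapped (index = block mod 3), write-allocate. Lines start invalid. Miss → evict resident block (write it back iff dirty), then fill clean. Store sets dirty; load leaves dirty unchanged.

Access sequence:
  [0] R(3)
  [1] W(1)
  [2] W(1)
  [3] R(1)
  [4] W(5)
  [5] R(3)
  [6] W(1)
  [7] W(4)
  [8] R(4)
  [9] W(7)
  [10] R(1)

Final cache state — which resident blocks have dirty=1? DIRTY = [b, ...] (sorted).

0: R B3 -> L0 miss  d=-]
1: W B1 -> L1 miss  d=D]
2: W B1 -> L1 hit  d=D]
3: R B1 -> L1 hit  d=D]
4: W B5 -> L2 miss  d=D]
5: R B3 -> L0 hit  d=-]
6: W B1 -> L1 hit  d=D]
7: W B4 -> L1 miss wb->B1  d=D]
8: R B4 -> L1 hit  d=D]
9: W B7 -> L1 miss wb->B4  d=D]
10: R B1 -> L1 miss wb->B7  d=-]

DIRTY = [5]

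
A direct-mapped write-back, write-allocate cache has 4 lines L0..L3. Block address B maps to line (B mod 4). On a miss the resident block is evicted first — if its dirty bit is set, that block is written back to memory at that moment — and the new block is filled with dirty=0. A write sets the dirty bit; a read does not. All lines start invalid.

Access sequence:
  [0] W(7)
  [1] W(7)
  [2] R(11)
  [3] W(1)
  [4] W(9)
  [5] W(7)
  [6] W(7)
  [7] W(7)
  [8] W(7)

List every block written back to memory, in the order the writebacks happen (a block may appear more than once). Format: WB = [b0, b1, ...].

WB = [7, 1]

  0 | W B7 → L3 miss [D]
  1 | W B7 → L3 hit [D]
  2 | R B11 → L3 miss wb→B7 [-]
  3 | W B1 → L1 miss [D]
  4 | W B9 → L1 miss wb→B1 [D]
  5 | W B7 → L3 miss [D]
  6 | W B7 → L3 hit [D]
  7 | W B7 → L3 hit [D]
  8 | W B7 → L3 hit [D]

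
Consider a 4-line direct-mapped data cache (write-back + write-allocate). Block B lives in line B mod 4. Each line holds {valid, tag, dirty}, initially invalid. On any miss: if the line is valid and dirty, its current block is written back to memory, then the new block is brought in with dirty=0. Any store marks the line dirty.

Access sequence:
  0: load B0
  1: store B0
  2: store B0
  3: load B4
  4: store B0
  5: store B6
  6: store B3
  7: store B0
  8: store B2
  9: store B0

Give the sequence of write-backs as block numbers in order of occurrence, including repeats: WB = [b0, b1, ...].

0: R B0 → L0 miss [-]
1: W B0 → L0 hit [D]
2: W B0 → L0 hit [D]
3: R B4 → L0 miss wb→B0 [-]
4: W B0 → L0 miss [D]
5: W B6 → L2 miss [D]
6: W B3 → L3 miss [D]
7: W B0 → L0 hit [D]
8: W B2 → L2 miss wb→B6 [D]
9: W B0 → L0 hit [D]

WB = [0, 6]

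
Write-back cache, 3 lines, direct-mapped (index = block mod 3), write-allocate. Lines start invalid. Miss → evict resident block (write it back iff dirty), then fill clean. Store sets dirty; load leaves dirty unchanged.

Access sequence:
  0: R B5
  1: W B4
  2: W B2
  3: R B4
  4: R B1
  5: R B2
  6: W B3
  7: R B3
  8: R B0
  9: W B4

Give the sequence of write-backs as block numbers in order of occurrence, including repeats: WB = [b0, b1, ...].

WB = [4, 3]

  0 | R B5 → L2 miss [-]
  1 | W B4 → L1 miss [D]
  2 | W B2 → L2 miss [D]
  3 | R B4 → L1 hit [D]
  4 | R B1 → L1 miss wb→B4 [-]
  5 | R B2 → L2 hit [D]
  6 | W B3 → L0 miss [D]
  7 | R B3 → L0 hit [D]
  8 | R B0 → L0 miss wb→B3 [-]
  9 | W B4 → L1 miss [D]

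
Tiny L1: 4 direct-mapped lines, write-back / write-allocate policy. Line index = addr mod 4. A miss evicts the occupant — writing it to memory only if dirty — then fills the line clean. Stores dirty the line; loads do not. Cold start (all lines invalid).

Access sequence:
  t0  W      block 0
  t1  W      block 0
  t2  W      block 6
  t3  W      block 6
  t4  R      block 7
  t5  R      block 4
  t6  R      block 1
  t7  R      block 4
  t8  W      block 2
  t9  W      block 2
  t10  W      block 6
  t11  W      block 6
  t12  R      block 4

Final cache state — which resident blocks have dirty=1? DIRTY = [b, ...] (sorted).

  0 | W B0 → L0 miss [D]
  1 | W B0 → L0 hit [D]
  2 | W B6 → L2 miss [D]
  3 | W B6 → L2 hit [D]
  4 | R B7 → L3 miss [-]
  5 | R B4 → L0 miss wb→B0 [-]
  6 | R B1 → L1 miss [-]
  7 | R B4 → L0 hit [-]
  8 | W B2 → L2 miss wb→B6 [D]
  9 | W B2 → L2 hit [D]
  10 | W B6 → L2 miss wb→B2 [D]
  11 | W B6 → L2 hit [D]
  12 | R B4 → L0 hit [-]

DIRTY = [6]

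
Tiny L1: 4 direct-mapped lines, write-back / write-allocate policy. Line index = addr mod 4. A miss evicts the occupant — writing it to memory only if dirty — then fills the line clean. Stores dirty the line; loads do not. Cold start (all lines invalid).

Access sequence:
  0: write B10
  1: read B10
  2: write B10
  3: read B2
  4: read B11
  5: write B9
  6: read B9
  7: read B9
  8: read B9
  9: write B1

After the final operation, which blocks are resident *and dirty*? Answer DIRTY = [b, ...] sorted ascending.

0: W B10 -> L2 miss  d=D]
1: R B10 -> L2 hit  d=D]
2: W B10 -> L2 hit  d=D]
3: R B2 -> L2 miss wb->B10  d=-]
4: R B11 -> L3 miss  d=-]
5: W B9 -> L1 miss  d=D]
6: R B9 -> L1 hit  d=D]
7: R B9 -> L1 hit  d=D]
8: R B9 -> L1 hit  d=D]
9: W B1 -> L1 miss wb->B9  d=D]

DIRTY = [1]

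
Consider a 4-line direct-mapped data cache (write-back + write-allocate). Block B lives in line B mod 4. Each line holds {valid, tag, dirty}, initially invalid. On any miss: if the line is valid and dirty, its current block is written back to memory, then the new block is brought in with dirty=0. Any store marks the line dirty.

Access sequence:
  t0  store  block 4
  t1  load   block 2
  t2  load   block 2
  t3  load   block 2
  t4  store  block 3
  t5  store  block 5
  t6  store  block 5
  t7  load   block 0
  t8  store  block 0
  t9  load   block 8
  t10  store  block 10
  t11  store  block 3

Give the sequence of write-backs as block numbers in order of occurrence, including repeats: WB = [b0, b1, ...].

WB = [4, 0]

0: W B4 -> L0 miss  d=D]
1: R B2 -> L2 miss  d=-]
2: R B2 -> L2 hit  d=-]
3: R B2 -> L2 hit  d=-]
4: W B3 -> L3 miss  d=D]
5: W B5 -> L1 miss  d=D]
6: W B5 -> L1 hit  d=D]
7: R B0 -> L0 miss wb->B4  d=-]
8: W B0 -> L0 hit  d=D]
9: R B8 -> L0 miss wb->B0  d=-]
10: W B10 -> L2 miss  d=D]
11: W B3 -> L3 hit  d=D]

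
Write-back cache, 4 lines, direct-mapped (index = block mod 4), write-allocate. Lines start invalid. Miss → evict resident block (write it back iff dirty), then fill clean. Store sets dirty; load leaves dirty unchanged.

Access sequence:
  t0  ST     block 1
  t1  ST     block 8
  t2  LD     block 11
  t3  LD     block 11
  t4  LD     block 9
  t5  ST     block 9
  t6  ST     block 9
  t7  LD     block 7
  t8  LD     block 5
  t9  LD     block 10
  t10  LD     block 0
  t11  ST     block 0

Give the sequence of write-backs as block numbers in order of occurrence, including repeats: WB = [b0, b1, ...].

WB = [1, 9, 8]

0: W B1 -> L1 miss  d=D]
1: W B8 -> L0 miss  d=D]
2: R B11 -> L3 miss  d=-]
3: R B11 -> L3 hit  d=-]
4: R B9 -> L1 miss wb->B1  d=-]
5: W B9 -> L1 hit  d=D]
6: W B9 -> L1 hit  d=D]
7: R B7 -> L3 miss  d=-]
8: R B5 -> L1 miss wb->B9  d=-]
9: R B10 -> L2 miss  d=-]
10: R B0 -> L0 miss wb->B8  d=-]
11: W B0 -> L0 hit  d=D]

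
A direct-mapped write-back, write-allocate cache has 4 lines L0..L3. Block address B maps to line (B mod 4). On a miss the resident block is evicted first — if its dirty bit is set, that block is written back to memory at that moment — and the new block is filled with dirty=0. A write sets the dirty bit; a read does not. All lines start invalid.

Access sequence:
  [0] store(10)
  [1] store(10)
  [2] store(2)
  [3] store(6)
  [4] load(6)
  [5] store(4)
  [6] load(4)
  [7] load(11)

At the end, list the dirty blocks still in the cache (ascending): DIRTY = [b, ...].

DIRTY = [4, 6]

  0 | W B10 → L2 miss [D]
  1 | W B10 → L2 hit [D]
  2 | W B2 → L2 miss wb→B10 [D]
  3 | W B6 → L2 miss wb→B2 [D]
  4 | R B6 → L2 hit [D]
  5 | W B4 → L0 miss [D]
  6 | R B4 → L0 hit [D]
  7 | R B11 → L3 miss [-]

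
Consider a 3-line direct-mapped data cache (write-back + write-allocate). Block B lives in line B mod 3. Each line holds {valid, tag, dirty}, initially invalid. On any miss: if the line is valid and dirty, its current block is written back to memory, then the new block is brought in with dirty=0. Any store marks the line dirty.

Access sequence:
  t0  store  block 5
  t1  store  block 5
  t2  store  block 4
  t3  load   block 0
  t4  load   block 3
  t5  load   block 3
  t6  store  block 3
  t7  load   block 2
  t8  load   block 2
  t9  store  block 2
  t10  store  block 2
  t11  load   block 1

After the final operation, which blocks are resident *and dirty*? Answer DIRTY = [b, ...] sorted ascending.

DIRTY = [2, 3]

0: W B5 -> L2 miss  d=D]
1: W B5 -> L2 hit  d=D]
2: W B4 -> L1 miss  d=D]
3: R B0 -> L0 miss  d=-]
4: R B3 -> L0 miss  d=-]
5: R B3 -> L0 hit  d=-]
6: W B3 -> L0 hit  d=D]
7: R B2 -> L2 miss wb->B5  d=-]
8: R B2 -> L2 hit  d=-]
9: W B2 -> L2 hit  d=D]
10: W B2 -> L2 hit  d=D]
11: R B1 -> L1 miss wb->B4  d=-]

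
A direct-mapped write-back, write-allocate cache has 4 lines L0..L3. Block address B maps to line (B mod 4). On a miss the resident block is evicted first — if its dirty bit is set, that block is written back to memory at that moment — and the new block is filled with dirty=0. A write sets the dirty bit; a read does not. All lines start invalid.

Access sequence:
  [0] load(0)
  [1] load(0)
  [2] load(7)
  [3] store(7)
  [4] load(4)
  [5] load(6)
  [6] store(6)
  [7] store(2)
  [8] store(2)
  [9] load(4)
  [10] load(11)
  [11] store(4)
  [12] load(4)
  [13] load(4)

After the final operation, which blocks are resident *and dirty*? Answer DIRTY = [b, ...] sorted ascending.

DIRTY = [2, 4]

0: R B0 → L0 miss [-]
1: R B0 → L0 hit [-]
2: R B7 → L3 miss [-]
3: W B7 → L3 hit [D]
4: R B4 → L0 miss [-]
5: R B6 → L2 miss [-]
6: W B6 → L2 hit [D]
7: W B2 → L2 miss wb→B6 [D]
8: W B2 → L2 hit [D]
9: R B4 → L0 hit [-]
10: R B11 → L3 miss wb→B7 [-]
11: W B4 → L0 hit [D]
12: R B4 → L0 hit [D]
13: R B4 → L0 hit [D]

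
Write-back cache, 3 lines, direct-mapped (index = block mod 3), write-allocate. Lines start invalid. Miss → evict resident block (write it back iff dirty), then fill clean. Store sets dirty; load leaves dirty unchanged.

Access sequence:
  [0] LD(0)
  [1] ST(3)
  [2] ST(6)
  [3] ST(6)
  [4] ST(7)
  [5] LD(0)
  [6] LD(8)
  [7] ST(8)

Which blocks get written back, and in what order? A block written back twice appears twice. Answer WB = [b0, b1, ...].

0: R B0 → L0 miss [-]
1: W B3 → L0 miss [D]
2: W B6 → L0 miss wb→B3 [D]
3: W B6 → L0 hit [D]
4: W B7 → L1 miss [D]
5: R B0 → L0 miss wb→B6 [-]
6: R B8 → L2 miss [-]
7: W B8 → L2 hit [D]

WB = [3, 6]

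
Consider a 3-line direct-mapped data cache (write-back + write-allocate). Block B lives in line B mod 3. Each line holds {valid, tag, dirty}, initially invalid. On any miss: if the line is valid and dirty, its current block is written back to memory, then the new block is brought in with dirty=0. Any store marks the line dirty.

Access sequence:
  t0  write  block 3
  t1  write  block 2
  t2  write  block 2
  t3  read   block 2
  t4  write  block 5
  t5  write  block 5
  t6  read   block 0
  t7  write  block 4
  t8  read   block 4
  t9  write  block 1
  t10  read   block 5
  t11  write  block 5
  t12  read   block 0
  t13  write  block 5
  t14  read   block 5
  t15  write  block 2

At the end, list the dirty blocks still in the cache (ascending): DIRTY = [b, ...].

DIRTY = [1, 2]

  0 | W B3 → L0 miss [D]
  1 | W B2 → L2 miss [D]
  2 | W B2 → L2 hit [D]
  3 | R B2 → L2 hit [D]
  4 | W B5 → L2 miss wb→B2 [D]
  5 | W B5 → L2 hit [D]
  6 | R B0 → L0 miss wb→B3 [-]
  7 | W B4 → L1 miss [D]
  8 | R B4 → L1 hit [D]
  9 | W B1 → L1 miss wb→B4 [D]
  10 | R B5 → L2 hit [D]
  11 | W B5 → L2 hit [D]
  12 | R B0 → L0 hit [-]
  13 | W B5 → L2 hit [D]
  14 | R B5 → L2 hit [D]
  15 | W B2 → L2 miss wb→B5 [D]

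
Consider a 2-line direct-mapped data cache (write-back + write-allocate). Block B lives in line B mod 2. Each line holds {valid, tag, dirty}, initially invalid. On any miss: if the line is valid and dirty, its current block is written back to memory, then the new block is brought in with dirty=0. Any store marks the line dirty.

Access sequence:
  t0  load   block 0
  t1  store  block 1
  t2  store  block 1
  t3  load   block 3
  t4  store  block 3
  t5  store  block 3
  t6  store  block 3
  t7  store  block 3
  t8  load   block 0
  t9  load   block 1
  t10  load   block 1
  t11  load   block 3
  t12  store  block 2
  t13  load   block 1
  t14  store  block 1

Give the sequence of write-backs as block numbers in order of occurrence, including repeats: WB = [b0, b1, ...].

  0 | R B0 → L0 miss [-]
  1 | W B1 → L1 miss [D]
  2 | W B1 → L1 hit [D]
  3 | R B3 → L1 miss wb→B1 [-]
  4 | W B3 → L1 hit [D]
  5 | W B3 → L1 hit [D]
  6 | W B3 → L1 hit [D]
  7 | W B3 → L1 hit [D]
  8 | R B0 → L0 hit [-]
  9 | R B1 → L1 miss wb→B3 [-]
  10 | R B1 → L1 hit [-]
  11 | R B3 → L1 miss [-]
  12 | W B2 → L0 miss [D]
  13 | R B1 → L1 miss [-]
  14 | W B1 → L1 hit [D]

WB = [1, 3]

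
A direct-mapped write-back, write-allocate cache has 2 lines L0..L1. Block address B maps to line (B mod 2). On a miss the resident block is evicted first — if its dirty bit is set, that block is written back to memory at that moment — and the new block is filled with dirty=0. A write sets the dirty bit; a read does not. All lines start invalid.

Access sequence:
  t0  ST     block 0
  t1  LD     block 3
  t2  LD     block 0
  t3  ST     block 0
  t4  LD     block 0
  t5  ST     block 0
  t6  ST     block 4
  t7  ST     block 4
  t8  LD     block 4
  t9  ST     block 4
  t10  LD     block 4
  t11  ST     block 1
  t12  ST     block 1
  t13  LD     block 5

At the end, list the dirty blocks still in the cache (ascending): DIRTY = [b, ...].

0: W B0 → L0 miss [D]
1: R B3 → L1 miss [-]
2: R B0 → L0 hit [D]
3: W B0 → L0 hit [D]
4: R B0 → L0 hit [D]
5: W B0 → L0 hit [D]
6: W B4 → L0 miss wb→B0 [D]
7: W B4 → L0 hit [D]
8: R B4 → L0 hit [D]
9: W B4 → L0 hit [D]
10: R B4 → L0 hit [D]
11: W B1 → L1 miss [D]
12: W B1 → L1 hit [D]
13: R B5 → L1 miss wb→B1 [-]

DIRTY = [4]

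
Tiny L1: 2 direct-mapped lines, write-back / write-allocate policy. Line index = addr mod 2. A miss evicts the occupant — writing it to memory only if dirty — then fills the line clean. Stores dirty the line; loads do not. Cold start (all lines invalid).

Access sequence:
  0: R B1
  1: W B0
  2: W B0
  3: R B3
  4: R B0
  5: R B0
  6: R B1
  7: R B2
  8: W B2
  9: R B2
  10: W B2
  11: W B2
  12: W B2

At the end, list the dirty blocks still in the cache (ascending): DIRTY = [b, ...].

0: R B1 → L1 miss [-]
1: W B0 → L0 miss [D]
2: W B0 → L0 hit [D]
3: R B3 → L1 miss [-]
4: R B0 → L0 hit [D]
5: R B0 → L0 hit [D]
6: R B1 → L1 miss [-]
7: R B2 → L0 miss wb→B0 [-]
8: W B2 → L0 hit [D]
9: R B2 → L0 hit [D]
10: W B2 → L0 hit [D]
11: W B2 → L0 hit [D]
12: W B2 → L0 hit [D]

DIRTY = [2]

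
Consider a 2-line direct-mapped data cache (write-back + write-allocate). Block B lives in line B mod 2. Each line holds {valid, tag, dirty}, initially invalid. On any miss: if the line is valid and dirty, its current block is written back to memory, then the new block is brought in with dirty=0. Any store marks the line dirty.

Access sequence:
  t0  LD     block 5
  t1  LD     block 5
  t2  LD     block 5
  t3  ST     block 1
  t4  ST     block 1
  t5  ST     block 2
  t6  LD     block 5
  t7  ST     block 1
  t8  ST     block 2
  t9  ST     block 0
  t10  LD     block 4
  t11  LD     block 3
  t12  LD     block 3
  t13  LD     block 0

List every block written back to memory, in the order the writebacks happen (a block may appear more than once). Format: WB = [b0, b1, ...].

WB = [1, 2, 0, 1]

  0 | R B5 → L1 miss [-]
  1 | R B5 → L1 hit [-]
  2 | R B5 → L1 hit [-]
  3 | W B1 → L1 miss [D]
  4 | W B1 → L1 hit [D]
  5 | W B2 → L0 miss [D]
  6 | R B5 → L1 miss wb→B1 [-]
  7 | W B1 → L1 miss [D]
  8 | W B2 → L0 hit [D]
  9 | W B0 → L0 miss wb→B2 [D]
  10 | R B4 → L0 miss wb→B0 [-]
  11 | R B3 → L1 miss wb→B1 [-]
  12 | R B3 → L1 hit [-]
  13 | R B0 → L0 miss [-]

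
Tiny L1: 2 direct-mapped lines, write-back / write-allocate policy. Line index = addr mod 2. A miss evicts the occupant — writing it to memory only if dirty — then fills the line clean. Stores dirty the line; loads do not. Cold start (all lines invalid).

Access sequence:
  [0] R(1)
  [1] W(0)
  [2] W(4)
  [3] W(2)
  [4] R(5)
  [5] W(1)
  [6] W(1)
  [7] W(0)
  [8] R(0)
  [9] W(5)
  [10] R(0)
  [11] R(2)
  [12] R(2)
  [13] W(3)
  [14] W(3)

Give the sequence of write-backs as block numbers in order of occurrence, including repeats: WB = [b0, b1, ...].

0: R B1 -> L1 miss  d=-]
1: W B0 -> L0 miss  d=D]
2: W B4 -> L0 miss wb->B0  d=D]
3: W B2 -> L0 miss wb->B4  d=D]
4: R B5 -> L1 miss  d=-]
5: W B1 -> L1 miss  d=D]
6: W B1 -> L1 hit  d=D]
7: W B0 -> L0 miss wb->B2  d=D]
8: R B0 -> L0 hit  d=D]
9: W B5 -> L1 miss wb->B1  d=D]
10: R B0 -> L0 hit  d=D]
11: R B2 -> L0 miss wb->B0  d=-]
12: R B2 -> L0 hit  d=-]
13: W B3 -> L1 miss wb->B5  d=D]
14: W B3 -> L1 hit  d=D]

WB = [0, 4, 2, 1, 0, 5]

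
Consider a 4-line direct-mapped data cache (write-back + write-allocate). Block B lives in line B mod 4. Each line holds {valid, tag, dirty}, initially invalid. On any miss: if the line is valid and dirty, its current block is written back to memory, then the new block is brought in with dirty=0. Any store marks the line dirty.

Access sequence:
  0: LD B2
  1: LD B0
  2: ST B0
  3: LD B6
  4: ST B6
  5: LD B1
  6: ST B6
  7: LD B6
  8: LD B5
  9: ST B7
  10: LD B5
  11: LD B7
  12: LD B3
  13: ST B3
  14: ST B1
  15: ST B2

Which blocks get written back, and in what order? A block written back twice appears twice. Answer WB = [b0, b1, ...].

WB = [7, 6]

  0 | R B2 → L2 miss [-]
  1 | R B0 → L0 miss [-]
  2 | W B0 → L0 hit [D]
  3 | R B6 → L2 miss [-]
  4 | W B6 → L2 hit [D]
  5 | R B1 → L1 miss [-]
  6 | W B6 → L2 hit [D]
  7 | R B6 → L2 hit [D]
  8 | R B5 → L1 miss [-]
  9 | W B7 → L3 miss [D]
  10 | R B5 → L1 hit [-]
  11 | R B7 → L3 hit [D]
  12 | R B3 → L3 miss wb→B7 [-]
  13 | W B3 → L3 hit [D]
  14 | W B1 → L1 miss [D]
  15 | W B2 → L2 miss wb→B6 [D]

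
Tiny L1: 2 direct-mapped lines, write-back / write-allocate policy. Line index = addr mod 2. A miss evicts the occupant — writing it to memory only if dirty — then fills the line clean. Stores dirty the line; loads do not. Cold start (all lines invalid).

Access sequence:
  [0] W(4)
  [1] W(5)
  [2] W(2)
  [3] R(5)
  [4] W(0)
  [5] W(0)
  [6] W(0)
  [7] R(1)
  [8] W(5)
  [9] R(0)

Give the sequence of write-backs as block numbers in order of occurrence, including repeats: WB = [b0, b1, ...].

0: W B4 → L0 miss [D]
1: W B5 → L1 miss [D]
2: W B2 → L0 miss wb→B4 [D]
3: R B5 → L1 hit [D]
4: W B0 → L0 miss wb→B2 [D]
5: W B0 → L0 hit [D]
6: W B0 → L0 hit [D]
7: R B1 → L1 miss wb→B5 [-]
8: W B5 → L1 miss [D]
9: R B0 → L0 hit [D]

WB = [4, 2, 5]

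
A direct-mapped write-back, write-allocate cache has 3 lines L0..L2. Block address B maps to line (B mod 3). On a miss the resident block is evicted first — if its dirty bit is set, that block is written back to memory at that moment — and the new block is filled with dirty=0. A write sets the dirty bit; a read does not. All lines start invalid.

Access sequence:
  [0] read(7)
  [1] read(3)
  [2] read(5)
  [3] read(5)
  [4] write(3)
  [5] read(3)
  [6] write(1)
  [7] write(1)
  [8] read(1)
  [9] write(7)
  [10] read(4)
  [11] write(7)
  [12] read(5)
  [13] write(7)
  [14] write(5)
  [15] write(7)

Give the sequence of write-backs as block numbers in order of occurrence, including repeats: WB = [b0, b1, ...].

WB = [1, 7]

  0 | R B7 → L1 miss [-]
  1 | R B3 → L0 miss [-]
  2 | R B5 → L2 miss [-]
  3 | R B5 → L2 hit [-]
  4 | W B3 → L0 hit [D]
  5 | R B3 → L0 hit [D]
  6 | W B1 → L1 miss [D]
  7 | W B1 → L1 hit [D]
  8 | R B1 → L1 hit [D]
  9 | W B7 → L1 miss wb→B1 [D]
  10 | R B4 → L1 miss wb→B7 [-]
  11 | W B7 → L1 miss [D]
  12 | R B5 → L2 hit [-]
  13 | W B7 → L1 hit [D]
  14 | W B5 → L2 hit [D]
  15 | W B7 → L1 hit [D]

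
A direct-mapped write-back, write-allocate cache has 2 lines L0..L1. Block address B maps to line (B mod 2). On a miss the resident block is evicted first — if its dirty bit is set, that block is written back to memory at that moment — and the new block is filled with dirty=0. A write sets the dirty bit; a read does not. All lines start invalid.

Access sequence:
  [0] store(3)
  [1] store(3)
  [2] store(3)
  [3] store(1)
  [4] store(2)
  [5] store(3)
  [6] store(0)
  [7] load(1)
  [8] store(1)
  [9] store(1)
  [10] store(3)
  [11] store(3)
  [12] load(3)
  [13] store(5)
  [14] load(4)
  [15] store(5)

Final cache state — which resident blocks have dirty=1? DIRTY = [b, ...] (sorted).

DIRTY = [5]

  0 | W B3 → L1 miss [D]
  1 | W B3 → L1 hit [D]
  2 | W B3 → L1 hit [D]
  3 | W B1 → L1 miss wb→B3 [D]
  4 | W B2 → L0 miss [D]
  5 | W B3 → L1 miss wb→B1 [D]
  6 | W B0 → L0 miss wb→B2 [D]
  7 | R B1 → L1 miss wb→B3 [-]
  8 | W B1 → L1 hit [D]
  9 | W B1 → L1 hit [D]
  10 | W B3 → L1 miss wb→B1 [D]
  11 | W B3 → L1 hit [D]
  12 | R B3 → L1 hit [D]
  13 | W B5 → L1 miss wb→B3 [D]
  14 | R B4 → L0 miss wb→B0 [-]
  15 | W B5 → L1 hit [D]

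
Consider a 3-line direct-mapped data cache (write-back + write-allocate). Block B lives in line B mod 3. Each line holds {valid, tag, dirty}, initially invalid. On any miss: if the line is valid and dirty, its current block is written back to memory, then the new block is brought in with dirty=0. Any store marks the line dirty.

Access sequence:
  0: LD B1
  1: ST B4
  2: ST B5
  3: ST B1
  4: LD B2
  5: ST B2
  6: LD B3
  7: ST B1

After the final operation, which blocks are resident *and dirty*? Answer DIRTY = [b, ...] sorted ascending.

  0 | R B1 → L1 miss [-]
  1 | W B4 → L1 miss [D]
  2 | W B5 → L2 miss [D]
  3 | W B1 → L1 miss wb→B4 [D]
  4 | R B2 → L2 miss wb→B5 [-]
  5 | W B2 → L2 hit [D]
  6 | R B3 → L0 miss [-]
  7 | W B1 → L1 hit [D]

DIRTY = [1, 2]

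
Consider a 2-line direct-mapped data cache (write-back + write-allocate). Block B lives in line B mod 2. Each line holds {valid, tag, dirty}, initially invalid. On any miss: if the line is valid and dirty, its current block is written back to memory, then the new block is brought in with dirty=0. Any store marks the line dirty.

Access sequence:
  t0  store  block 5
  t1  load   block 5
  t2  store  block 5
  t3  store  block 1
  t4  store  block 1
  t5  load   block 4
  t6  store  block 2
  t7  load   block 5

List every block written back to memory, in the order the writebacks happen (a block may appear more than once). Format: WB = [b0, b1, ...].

  0 | W B5 → L1 miss [D]
  1 | R B5 → L1 hit [D]
  2 | W B5 → L1 hit [D]
  3 | W B1 → L1 miss wb→B5 [D]
  4 | W B1 → L1 hit [D]
  5 | R B4 → L0 miss [-]
  6 | W B2 → L0 miss [D]
  7 | R B5 → L1 miss wb→B1 [-]

WB = [5, 1]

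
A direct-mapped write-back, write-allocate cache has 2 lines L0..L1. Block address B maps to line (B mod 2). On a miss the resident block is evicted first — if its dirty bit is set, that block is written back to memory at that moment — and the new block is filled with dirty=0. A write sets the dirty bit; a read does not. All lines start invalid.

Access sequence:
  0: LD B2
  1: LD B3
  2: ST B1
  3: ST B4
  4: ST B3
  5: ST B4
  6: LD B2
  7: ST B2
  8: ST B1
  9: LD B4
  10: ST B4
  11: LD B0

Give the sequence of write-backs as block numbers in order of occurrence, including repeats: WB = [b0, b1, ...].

  0 | R B2 → L0 miss [-]
  1 | R B3 → L1 miss [-]
  2 | W B1 → L1 miss [D]
  3 | W B4 → L0 miss [D]
  4 | W B3 → L1 miss wb→B1 [D]
  5 | W B4 → L0 hit [D]
  6 | R B2 → L0 miss wb→B4 [-]
  7 | W B2 → L0 hit [D]
  8 | W B1 → L1 miss wb→B3 [D]
  9 | R B4 → L0 miss wb→B2 [-]
  10 | W B4 → L0 hit [D]
  11 | R B0 → L0 miss wb→B4 [-]

WB = [1, 4, 3, 2, 4]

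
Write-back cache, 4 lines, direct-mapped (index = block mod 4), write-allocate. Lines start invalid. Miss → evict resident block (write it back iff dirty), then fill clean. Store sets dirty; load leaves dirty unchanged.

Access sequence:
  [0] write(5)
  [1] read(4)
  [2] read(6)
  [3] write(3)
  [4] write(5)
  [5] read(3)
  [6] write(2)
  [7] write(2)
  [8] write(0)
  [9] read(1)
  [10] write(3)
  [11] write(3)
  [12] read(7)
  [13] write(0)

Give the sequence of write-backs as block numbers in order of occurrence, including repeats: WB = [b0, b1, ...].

WB = [5, 3]

0: W B5 → L1 miss [D]
1: R B4 → L0 miss [-]
2: R B6 → L2 miss [-]
3: W B3 → L3 miss [D]
4: W B5 → L1 hit [D]
5: R B3 → L3 hit [D]
6: W B2 → L2 miss [D]
7: W B2 → L2 hit [D]
8: W B0 → L0 miss [D]
9: R B1 → L1 miss wb→B5 [-]
10: W B3 → L3 hit [D]
11: W B3 → L3 hit [D]
12: R B7 → L3 miss wb→B3 [-]
13: W B0 → L0 hit [D]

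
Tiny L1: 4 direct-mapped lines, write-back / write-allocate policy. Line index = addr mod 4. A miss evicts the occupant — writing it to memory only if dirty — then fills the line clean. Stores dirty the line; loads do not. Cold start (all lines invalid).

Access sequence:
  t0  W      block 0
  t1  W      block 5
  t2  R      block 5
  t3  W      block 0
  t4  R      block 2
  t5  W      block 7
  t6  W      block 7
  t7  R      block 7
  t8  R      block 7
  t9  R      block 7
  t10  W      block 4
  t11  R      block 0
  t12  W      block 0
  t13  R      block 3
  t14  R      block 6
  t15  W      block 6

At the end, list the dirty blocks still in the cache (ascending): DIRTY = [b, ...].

DIRTY = [0, 5, 6]

0: W B0 -> L0 miss  d=D]
1: W B5 -> L1 miss  d=D]
2: R B5 -> L1 hit  d=D]
3: W B0 -> L0 hit  d=D]
4: R B2 -> L2 miss  d=-]
5: W B7 -> L3 miss  d=D]
6: W B7 -> L3 hit  d=D]
7: R B7 -> L3 hit  d=D]
8: R B7 -> L3 hit  d=D]
9: R B7 -> L3 hit  d=D]
10: W B4 -> L0 miss wb->B0  d=D]
11: R B0 -> L0 miss wb->B4  d=-]
12: W B0 -> L0 hit  d=D]
13: R B3 -> L3 miss wb->B7  d=-]
14: R B6 -> L2 miss  d=-]
15: W B6 -> L2 hit  d=D]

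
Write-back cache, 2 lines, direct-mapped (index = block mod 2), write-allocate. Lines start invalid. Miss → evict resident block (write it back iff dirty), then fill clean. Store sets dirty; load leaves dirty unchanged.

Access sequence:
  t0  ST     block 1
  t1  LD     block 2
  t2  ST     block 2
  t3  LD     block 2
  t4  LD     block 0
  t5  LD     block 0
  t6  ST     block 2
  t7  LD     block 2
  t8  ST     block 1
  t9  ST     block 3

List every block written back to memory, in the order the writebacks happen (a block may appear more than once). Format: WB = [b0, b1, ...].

0: W B1 → L1 miss [D]
1: R B2 → L0 miss [-]
2: W B2 → L0 hit [D]
3: R B2 → L0 hit [D]
4: R B0 → L0 miss wb→B2 [-]
5: R B0 → L0 hit [-]
6: W B2 → L0 miss [D]
7: R B2 → L0 hit [D]
8: W B1 → L1 hit [D]
9: W B3 → L1 miss wb→B1 [D]

WB = [2, 1]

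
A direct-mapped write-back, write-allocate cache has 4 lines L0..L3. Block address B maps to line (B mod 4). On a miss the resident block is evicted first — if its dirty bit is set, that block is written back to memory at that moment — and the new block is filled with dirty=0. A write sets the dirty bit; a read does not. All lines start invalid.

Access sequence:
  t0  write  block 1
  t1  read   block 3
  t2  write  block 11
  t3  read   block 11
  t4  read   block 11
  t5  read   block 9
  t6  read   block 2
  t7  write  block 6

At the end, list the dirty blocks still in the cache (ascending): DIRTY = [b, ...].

0: W B1 -> L1 miss  d=D]
1: R B3 -> L3 miss  d=-]
2: W B11 -> L3 miss  d=D]
3: R B11 -> L3 hit  d=D]
4: R B11 -> L3 hit  d=D]
5: R B9 -> L1 miss wb->B1  d=-]
6: R B2 -> L2 miss  d=-]
7: W B6 -> L2 miss  d=D]

DIRTY = [6, 11]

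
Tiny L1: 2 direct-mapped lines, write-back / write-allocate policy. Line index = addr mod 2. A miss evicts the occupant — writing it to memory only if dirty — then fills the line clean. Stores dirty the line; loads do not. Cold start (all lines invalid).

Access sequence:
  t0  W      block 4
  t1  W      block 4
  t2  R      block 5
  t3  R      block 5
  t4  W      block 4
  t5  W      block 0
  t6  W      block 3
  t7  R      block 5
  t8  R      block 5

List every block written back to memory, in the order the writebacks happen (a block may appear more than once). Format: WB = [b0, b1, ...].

0: W B4 → L0 miss [D]
1: W B4 → L0 hit [D]
2: R B5 → L1 miss [-]
3: R B5 → L1 hit [-]
4: W B4 → L0 hit [D]
5: W B0 → L0 miss wb→B4 [D]
6: W B3 → L1 miss [D]
7: R B5 → L1 miss wb→B3 [-]
8: R B5 → L1 hit [-]

WB = [4, 3]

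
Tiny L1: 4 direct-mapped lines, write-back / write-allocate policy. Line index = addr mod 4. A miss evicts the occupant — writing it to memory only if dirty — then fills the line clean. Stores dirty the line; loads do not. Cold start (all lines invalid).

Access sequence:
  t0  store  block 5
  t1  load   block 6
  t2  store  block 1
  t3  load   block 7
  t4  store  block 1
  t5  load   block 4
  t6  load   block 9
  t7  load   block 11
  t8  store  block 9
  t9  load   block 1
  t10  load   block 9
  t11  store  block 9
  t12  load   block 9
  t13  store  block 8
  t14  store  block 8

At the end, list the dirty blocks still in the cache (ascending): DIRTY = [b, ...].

DIRTY = [8, 9]

0: W B5 -> L1 miss  d=D]
1: R B6 -> L2 miss  d=-]
2: W B1 -> L1 miss wb->B5  d=D]
3: R B7 -> L3 miss  d=-]
4: W B1 -> L1 hit  d=D]
5: R B4 -> L0 miss  d=-]
6: R B9 -> L1 miss wb->B1  d=-]
7: R B11 -> L3 miss  d=-]
8: W B9 -> L1 hit  d=D]
9: R B1 -> L1 miss wb->B9  d=-]
10: R B9 -> L1 miss  d=-]
11: W B9 -> L1 hit  d=D]
12: R B9 -> L1 hit  d=D]
13: W B8 -> L0 miss  d=D]
14: W B8 -> L0 hit  d=D]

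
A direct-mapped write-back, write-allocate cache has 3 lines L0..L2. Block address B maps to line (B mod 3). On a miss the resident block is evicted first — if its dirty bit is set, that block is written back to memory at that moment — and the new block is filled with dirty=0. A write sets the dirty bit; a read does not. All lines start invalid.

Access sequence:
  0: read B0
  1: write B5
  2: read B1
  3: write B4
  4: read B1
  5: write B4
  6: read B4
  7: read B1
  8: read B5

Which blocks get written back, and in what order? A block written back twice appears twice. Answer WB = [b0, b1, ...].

WB = [4, 4]

0: R B0 → L0 miss [-]
1: W B5 → L2 miss [D]
2: R B1 → L1 miss [-]
3: W B4 → L1 miss [D]
4: R B1 → L1 miss wb→B4 [-]
5: W B4 → L1 miss [D]
6: R B4 → L1 hit [D]
7: R B1 → L1 miss wb→B4 [-]
8: R B5 → L2 hit [D]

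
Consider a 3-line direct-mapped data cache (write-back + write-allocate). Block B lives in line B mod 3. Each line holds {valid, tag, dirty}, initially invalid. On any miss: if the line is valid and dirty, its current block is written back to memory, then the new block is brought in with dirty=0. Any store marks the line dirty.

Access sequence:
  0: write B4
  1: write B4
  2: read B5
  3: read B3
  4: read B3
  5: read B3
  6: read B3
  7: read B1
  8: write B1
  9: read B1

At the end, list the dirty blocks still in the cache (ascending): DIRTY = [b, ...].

DIRTY = [1]

  0 | W B4 → L1 miss [D]
  1 | W B4 → L1 hit [D]
  2 | R B5 → L2 miss [-]
  3 | R B3 → L0 miss [-]
  4 | R B3 → L0 hit [-]
  5 | R B3 → L0 hit [-]
  6 | R B3 → L0 hit [-]
  7 | R B1 → L1 miss wb→B4 [-]
  8 | W B1 → L1 hit [D]
  9 | R B1 → L1 hit [D]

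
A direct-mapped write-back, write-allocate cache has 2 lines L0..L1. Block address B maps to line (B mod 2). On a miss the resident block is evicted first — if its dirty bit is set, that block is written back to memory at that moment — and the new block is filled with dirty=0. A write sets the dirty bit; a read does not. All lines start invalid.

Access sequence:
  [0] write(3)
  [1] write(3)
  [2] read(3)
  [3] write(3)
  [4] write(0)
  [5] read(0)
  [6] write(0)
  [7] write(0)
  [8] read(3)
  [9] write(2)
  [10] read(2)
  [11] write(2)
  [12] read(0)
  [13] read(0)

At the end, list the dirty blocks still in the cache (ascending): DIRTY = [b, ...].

DIRTY = [3]

  0 | W B3 → L1 miss [D]
  1 | W B3 → L1 hit [D]
  2 | R B3 → L1 hit [D]
  3 | W B3 → L1 hit [D]
  4 | W B0 → L0 miss [D]
  5 | R B0 → L0 hit [D]
  6 | W B0 → L0 hit [D]
  7 | W B0 → L0 hit [D]
  8 | R B3 → L1 hit [D]
  9 | W B2 → L0 miss wb→B0 [D]
  10 | R B2 → L0 hit [D]
  11 | W B2 → L0 hit [D]
  12 | R B0 → L0 miss wb→B2 [-]
  13 | R B0 → L0 hit [-]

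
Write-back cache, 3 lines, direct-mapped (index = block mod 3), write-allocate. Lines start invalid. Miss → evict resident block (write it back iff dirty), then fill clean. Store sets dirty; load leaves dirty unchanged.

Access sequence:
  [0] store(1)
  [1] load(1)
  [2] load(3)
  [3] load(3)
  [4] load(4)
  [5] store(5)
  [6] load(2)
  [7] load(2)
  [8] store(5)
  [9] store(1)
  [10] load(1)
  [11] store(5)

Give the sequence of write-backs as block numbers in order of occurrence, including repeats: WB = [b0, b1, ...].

WB = [1, 5]

  0 | W B1 → L1 miss [D]
  1 | R B1 → L1 hit [D]
  2 | R B3 → L0 miss [-]
  3 | R B3 → L0 hit [-]
  4 | R B4 → L1 miss wb→B1 [-]
  5 | W B5 → L2 miss [D]
  6 | R B2 → L2 miss wb→B5 [-]
  7 | R B2 → L2 hit [-]
  8 | W B5 → L2 miss [D]
  9 | W B1 → L1 miss [D]
  10 | R B1 → L1 hit [D]
  11 | W B5 → L2 hit [D]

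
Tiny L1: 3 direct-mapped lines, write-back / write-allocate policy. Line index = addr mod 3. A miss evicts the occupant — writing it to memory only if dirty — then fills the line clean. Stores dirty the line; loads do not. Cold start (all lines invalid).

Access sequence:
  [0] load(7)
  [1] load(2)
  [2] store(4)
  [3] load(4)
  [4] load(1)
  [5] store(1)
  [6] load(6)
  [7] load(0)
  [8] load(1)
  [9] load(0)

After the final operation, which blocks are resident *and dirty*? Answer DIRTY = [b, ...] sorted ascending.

DIRTY = [1]

0: R B7 -> L1 miss  d=-]
1: R B2 -> L2 miss  d=-]
2: W B4 -> L1 miss  d=D]
3: R B4 -> L1 hit  d=D]
4: R B1 -> L1 miss wb->B4  d=-]
5: W B1 -> L1 hit  d=D]
6: R B6 -> L0 miss  d=-]
7: R B0 -> L0 miss  d=-]
8: R B1 -> L1 hit  d=D]
9: R B0 -> L0 hit  d=-]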